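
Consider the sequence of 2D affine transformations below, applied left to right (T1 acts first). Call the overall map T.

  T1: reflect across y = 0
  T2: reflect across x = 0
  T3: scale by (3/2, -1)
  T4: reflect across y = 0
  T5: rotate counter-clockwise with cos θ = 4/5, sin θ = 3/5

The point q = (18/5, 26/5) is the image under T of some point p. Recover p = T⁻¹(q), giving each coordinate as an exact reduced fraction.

p = (-4, -2)

T1 = [1 0 0; 0 -1 0; 0 0 1]
T2·T1 = [-1 0 0; 0 -1 0; 0 0 1]
T3·…·T1 = [-3/2 0 0; 0 1 0; 0 0 1]
T4·…·T1 = [-3/2 0 0; 0 -1 0; 0 0 1]
T5·…·T1 = [-6/5 3/5 0; -9/10 -4/5 0; 0 0 1]
det M = 3/2; M⁻¹ = [-8/15 -2/5 0; 3/5 -4/5 0; 0 0 1]
M⁻¹ · (18/5, 26/5)ᵀ = (-4, -2)ᵀ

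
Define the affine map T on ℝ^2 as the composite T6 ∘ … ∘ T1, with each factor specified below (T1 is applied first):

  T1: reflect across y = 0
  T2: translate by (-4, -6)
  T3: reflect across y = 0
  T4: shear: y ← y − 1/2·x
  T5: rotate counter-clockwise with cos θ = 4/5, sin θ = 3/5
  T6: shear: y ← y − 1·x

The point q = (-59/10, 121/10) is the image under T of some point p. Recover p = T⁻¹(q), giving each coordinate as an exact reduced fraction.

T1 = [1 0 0; 0 -1 0; 0 0 1]
T2·T1 = [1 0 -4; 0 -1 -6; 0 0 1]
T3·…·T1 = [1 0 -4; 0 1 6; 0 0 1]
T4·…·T1 = [1 0 -4; -1/2 1 8; 0 0 1]
T5·…·T1 = [11/10 -3/5 -8; 1/5 4/5 4; 0 0 1]
T6·…·T1 = [11/10 -3/5 -8; -9/10 7/5 12; 0 0 1]
det M = 1; M⁻¹ = [7/5 3/5 4; 9/10 11/10 -6; 0 0 1]
M⁻¹ · (-59/10, 121/10)ᵀ = (3, 2)ᵀ

p = (3, 2)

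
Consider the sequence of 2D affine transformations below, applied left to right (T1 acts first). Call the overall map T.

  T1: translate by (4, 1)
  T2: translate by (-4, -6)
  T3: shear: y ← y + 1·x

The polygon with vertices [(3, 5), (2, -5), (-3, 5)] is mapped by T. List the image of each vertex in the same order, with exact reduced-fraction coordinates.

T1 translate by (4, 1): (3, 5) → (7, 6); (2, -5) → (6, -4); (-3, 5) → (1, 6)
T2 translate by (-4, -6): (7, 6) → (3, 0); (6, -4) → (2, -10); (1, 6) → (-3, 0)
T3 shear: y ← y + 1·x: (3, 0) → (3, 3); (2, -10) → (2, -8); (-3, 0) → (-3, -3)

image vertices: (3, 3), (2, -8), (-3, -3)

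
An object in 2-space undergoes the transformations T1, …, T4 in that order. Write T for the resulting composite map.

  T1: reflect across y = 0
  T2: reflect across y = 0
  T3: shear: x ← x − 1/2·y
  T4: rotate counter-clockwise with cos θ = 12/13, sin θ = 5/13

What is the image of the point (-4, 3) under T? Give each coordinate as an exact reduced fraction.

T(p) = (-81/13, 17/26)

T1 reflect across y = 0: (-4, 3) → (-4, -3)
T2 reflect across y = 0: (-4, -3) → (-4, 3)
T3 shear: x ← x − 1/2·y: (-4, 3) → (-11/2, 3)
T4 rotate counter-clockwise with cos θ = 12/13, sin θ = 5/13: (-11/2, 3) → (-81/13, 17/26)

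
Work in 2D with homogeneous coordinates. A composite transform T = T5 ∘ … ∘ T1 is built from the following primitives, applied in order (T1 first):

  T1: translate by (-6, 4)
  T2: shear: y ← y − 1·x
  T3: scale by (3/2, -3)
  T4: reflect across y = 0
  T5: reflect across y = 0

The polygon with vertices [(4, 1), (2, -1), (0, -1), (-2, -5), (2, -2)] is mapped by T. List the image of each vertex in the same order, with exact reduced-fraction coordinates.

T1 translate by (-6, 4): (4, 1) → (-2, 5); (2, -1) → (-4, 3); (0, -1) → (-6, 3); (-2, -5) → (-8, -1); (2, -2) → (-4, 2)
T2 shear: y ← y − 1·x: (-2, 5) → (-2, 7); (-4, 3) → (-4, 7); (-6, 3) → (-6, 9); (-8, -1) → (-8, 7); (-4, 2) → (-4, 6)
T3 scale by (3/2, -3): (-2, 7) → (-3, -21); (-4, 7) → (-6, -21); (-6, 9) → (-9, -27); (-8, 7) → (-12, -21); (-4, 6) → (-6, -18)
T4 reflect across y = 0: (-3, -21) → (-3, 21); (-6, -21) → (-6, 21); (-9, -27) → (-9, 27); (-12, -21) → (-12, 21); (-6, -18) → (-6, 18)
T5 reflect across y = 0: (-3, 21) → (-3, -21); (-6, 21) → (-6, -21); (-9, 27) → (-9, -27); (-12, 21) → (-12, -21); (-6, 18) → (-6, -18)

image vertices: (-3, -21), (-6, -21), (-9, -27), (-12, -21), (-6, -18)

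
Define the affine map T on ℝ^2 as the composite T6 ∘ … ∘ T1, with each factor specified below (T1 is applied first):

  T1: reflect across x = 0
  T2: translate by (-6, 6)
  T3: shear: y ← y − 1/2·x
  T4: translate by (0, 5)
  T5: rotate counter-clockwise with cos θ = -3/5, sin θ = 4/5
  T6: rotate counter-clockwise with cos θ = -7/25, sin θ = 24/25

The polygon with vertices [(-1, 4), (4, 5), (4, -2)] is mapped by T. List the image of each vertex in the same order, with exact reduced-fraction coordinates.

image vertices: (17, -13/2), (114/5, -23/5), (86/5, -2/5)

T1 reflect across x = 0: (-1, 4) → (1, 4); (4, 5) → (-4, 5); (4, -2) → (-4, -2)
T2 translate by (-6, 6): (1, 4) → (-5, 10); (-4, 5) → (-10, 11); (-4, -2) → (-10, 4)
T3 shear: y ← y − 1/2·x: (-5, 10) → (-5, 25/2); (-10, 11) → (-10, 16); (-10, 4) → (-10, 9)
T4 translate by (0, 5): (-5, 25/2) → (-5, 35/2); (-10, 16) → (-10, 21); (-10, 9) → (-10, 14)
T5 rotate counter-clockwise with cos θ = -3/5, sin θ = 4/5: (-5, 35/2) → (-11, -29/2); (-10, 21) → (-54/5, -103/5); (-10, 14) → (-26/5, -82/5)
T6 rotate counter-clockwise with cos θ = -7/25, sin θ = 24/25: (-11, -29/2) → (17, -13/2); (-54/5, -103/5) → (114/5, -23/5); (-26/5, -82/5) → (86/5, -2/5)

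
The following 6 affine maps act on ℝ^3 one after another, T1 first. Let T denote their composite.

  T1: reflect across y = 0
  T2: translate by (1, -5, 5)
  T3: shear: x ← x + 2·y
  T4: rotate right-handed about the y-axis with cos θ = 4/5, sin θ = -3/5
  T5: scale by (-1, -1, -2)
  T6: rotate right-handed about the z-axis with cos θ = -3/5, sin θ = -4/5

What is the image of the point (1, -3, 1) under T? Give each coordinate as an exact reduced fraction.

T1 reflect across y = 0: (1, -3, 1) → (1, 3, 1)
T2 translate by (1, -5, 5): (1, 3, 1) → (2, -2, 6)
T3 shear: x ← x + 2·y: (2, -2, 6) → (-2, -2, 6)
T4 rotate right-handed about the y-axis with cos θ = 4/5, sin θ = -3/5: (-2, -2, 6) → (-26/5, -2, 18/5)
T5 scale by (-1, -1, -2): (-26/5, -2, 18/5) → (26/5, 2, -36/5)
T6 rotate right-handed about the z-axis with cos θ = -3/5, sin θ = -4/5: (26/5, 2, -36/5) → (-38/25, -134/25, -36/5)

T(p) = (-38/25, -134/25, -36/5)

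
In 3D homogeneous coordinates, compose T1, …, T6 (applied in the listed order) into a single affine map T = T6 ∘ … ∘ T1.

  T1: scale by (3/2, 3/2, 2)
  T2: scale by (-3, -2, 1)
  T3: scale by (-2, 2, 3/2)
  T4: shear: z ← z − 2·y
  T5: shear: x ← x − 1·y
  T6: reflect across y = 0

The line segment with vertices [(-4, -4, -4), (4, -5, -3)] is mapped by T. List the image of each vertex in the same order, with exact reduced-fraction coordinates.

T1 scale by (3/2, 3/2, 2): (-4, -4, -4) → (-6, -6, -8); (4, -5, -3) → (6, -15/2, -6)
T2 scale by (-3, -2, 1): (-6, -6, -8) → (18, 12, -8); (6, -15/2, -6) → (-18, 15, -6)
T3 scale by (-2, 2, 3/2): (18, 12, -8) → (-36, 24, -12); (-18, 15, -6) → (36, 30, -9)
T4 shear: z ← z − 2·y: (-36, 24, -12) → (-36, 24, -60); (36, 30, -9) → (36, 30, -69)
T5 shear: x ← x − 1·y: (-36, 24, -60) → (-60, 24, -60); (36, 30, -69) → (6, 30, -69)
T6 reflect across y = 0: (-60, 24, -60) → (-60, -24, -60); (6, 30, -69) → (6, -30, -69)

image vertices: (-60, -24, -60), (6, -30, -69)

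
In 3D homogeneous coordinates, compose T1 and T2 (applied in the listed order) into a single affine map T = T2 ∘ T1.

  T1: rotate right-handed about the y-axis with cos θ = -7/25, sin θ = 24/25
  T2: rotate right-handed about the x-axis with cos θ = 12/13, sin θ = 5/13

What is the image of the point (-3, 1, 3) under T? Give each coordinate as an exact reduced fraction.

T1 rotate right-handed about the y-axis with cos θ = -7/25, sin θ = 24/25: (-3, 1, 3) → (93/25, 1, 51/25)
T2 rotate right-handed about the x-axis with cos θ = 12/13, sin θ = 5/13: (93/25, 1, 51/25) → (93/25, 9/65, 737/325)

T(p) = (93/25, 9/65, 737/325)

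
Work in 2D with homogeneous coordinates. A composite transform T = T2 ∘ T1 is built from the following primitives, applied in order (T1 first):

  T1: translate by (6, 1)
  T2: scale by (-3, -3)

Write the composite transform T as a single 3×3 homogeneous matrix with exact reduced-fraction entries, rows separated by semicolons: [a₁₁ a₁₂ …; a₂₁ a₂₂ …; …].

T = [-3 0 -18; 0 -3 -3; 0 0 1]

T1 = [1 0 6; 0 1 1; 0 0 1]
T2·T1 = [-3 0 -18; 0 -3 -3; 0 0 1]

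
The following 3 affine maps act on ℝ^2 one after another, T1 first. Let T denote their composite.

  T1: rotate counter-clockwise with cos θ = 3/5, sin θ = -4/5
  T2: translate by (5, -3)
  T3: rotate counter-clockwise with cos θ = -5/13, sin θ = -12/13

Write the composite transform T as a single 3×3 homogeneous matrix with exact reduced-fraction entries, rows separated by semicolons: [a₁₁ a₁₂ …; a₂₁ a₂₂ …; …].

T1 = [3/5 4/5 0; -4/5 3/5 0; 0 0 1]
T2·T1 = [3/5 4/5 5; -4/5 3/5 -3; 0 0 1]
T3·…·T1 = [-63/65 16/65 -61/13; -16/65 -63/65 -45/13; 0 0 1]

T = [-63/65 16/65 -61/13; -16/65 -63/65 -45/13; 0 0 1]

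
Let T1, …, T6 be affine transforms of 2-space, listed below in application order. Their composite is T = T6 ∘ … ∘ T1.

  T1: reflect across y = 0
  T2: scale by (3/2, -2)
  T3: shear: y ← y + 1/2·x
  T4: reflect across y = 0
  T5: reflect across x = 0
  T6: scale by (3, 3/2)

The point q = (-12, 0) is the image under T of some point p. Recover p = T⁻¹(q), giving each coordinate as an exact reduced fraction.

T1 = [1 0 0; 0 -1 0; 0 0 1]
T2·T1 = [3/2 0 0; 0 2 0; 0 0 1]
T3·…·T1 = [3/2 0 0; 3/4 2 0; 0 0 1]
T4·…·T1 = [3/2 0 0; -3/4 -2 0; 0 0 1]
T5·…·T1 = [-3/2 0 0; -3/4 -2 0; 0 0 1]
T6·…·T1 = [-9/2 0 0; -9/8 -3 0; 0 0 1]
det M = 27/2; M⁻¹ = [-2/9 0 0; 1/12 -1/3 0; 0 0 1]
M⁻¹ · (-12, 0)ᵀ = (8/3, -1)ᵀ

p = (8/3, -1)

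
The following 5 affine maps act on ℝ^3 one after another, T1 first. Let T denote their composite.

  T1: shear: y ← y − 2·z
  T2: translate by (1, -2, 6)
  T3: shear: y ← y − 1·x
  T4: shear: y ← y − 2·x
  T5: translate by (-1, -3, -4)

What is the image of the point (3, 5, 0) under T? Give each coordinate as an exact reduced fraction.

T1 shear: y ← y − 2·z: (3, 5, 0) → (3, 5, 0)
T2 translate by (1, -2, 6): (3, 5, 0) → (4, 3, 6)
T3 shear: y ← y − 1·x: (4, 3, 6) → (4, -1, 6)
T4 shear: y ← y − 2·x: (4, -1, 6) → (4, -9, 6)
T5 translate by (-1, -3, -4): (4, -9, 6) → (3, -12, 2)

T(p) = (3, -12, 2)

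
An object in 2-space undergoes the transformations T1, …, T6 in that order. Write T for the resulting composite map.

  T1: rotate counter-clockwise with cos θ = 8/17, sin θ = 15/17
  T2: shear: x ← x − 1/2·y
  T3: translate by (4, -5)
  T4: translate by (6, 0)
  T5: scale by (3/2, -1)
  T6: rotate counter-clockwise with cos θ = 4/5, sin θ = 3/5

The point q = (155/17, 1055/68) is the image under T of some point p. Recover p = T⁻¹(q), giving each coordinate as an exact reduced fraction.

T1 = [8/17 -15/17 0; 15/17 8/17 0; 0 0 1]
T2·T1 = [1/34 -19/17 0; 15/17 8/17 0; 0 0 1]
T3·…·T1 = [1/34 -19/17 4; 15/17 8/17 -5; 0 0 1]
T4·…·T1 = [1/34 -19/17 10; 15/17 8/17 -5; 0 0 1]
T5·…·T1 = [3/68 -57/34 15; -15/17 -8/17 5; 0 0 1]
T6·…·T1 = [48/85 -18/17 9; -231/340 -47/34 13; 0 0 1]
det M = -3/2; M⁻¹ = [47/51 -12/17 15/17; -77/170 -32/85 305/34; 0 0 1]
M⁻¹ · (155/17, 1055/68)ᵀ = (-5/3, -1)ᵀ

p = (-5/3, -1)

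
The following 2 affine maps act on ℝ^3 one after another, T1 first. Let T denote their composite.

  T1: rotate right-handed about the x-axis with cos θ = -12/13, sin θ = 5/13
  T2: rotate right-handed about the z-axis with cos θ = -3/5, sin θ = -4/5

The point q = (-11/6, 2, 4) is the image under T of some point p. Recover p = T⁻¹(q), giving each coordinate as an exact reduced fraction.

p = (-1/2, 4, -8/3)

T1 = [1 0 0 0; 0 -12/13 -5/13 0; 0 5/13 -12/13 0; 0 0 0 1]
T2·T1 = [-3/5 -48/65 -4/13 0; -4/5 36/65 3/13 0; 0 5/13 -12/13 0; 0 0 0 1]
det M = 1; M⁻¹ = [-3/5 -4/5 0 0; -48/65 36/65 5/13 0; -4/13 3/13 -12/13 0; 0 0 0 1]
M⁻¹ · (-11/6, 2, 4)ᵀ = (-1/2, 4, -8/3)ᵀ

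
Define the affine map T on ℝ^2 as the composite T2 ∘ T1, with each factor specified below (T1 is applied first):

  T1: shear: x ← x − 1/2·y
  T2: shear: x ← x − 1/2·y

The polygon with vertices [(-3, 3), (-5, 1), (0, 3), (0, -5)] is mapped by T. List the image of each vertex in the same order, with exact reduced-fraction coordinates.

T1 shear: x ← x − 1/2·y: (-3, 3) → (-9/2, 3); (-5, 1) → (-11/2, 1); (0, 3) → (-3/2, 3); (0, -5) → (5/2, -5)
T2 shear: x ← x − 1/2·y: (-9/2, 3) → (-6, 3); (-11/2, 1) → (-6, 1); (-3/2, 3) → (-3, 3); (5/2, -5) → (5, -5)

image vertices: (-6, 3), (-6, 1), (-3, 3), (5, -5)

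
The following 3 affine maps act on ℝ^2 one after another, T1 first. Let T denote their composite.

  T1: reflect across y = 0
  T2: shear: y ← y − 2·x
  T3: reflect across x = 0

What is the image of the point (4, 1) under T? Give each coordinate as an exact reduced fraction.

T1 reflect across y = 0: (4, 1) → (4, -1)
T2 shear: y ← y − 2·x: (4, -1) → (4, -9)
T3 reflect across x = 0: (4, -9) → (-4, -9)

T(p) = (-4, -9)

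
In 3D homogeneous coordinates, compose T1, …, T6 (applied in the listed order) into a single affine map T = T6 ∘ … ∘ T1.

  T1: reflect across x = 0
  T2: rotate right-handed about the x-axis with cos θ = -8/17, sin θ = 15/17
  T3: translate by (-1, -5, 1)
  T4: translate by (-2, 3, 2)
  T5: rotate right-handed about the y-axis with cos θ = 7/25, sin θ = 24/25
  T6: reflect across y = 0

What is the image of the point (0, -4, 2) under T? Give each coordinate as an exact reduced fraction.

T1 reflect across x = 0: (0, -4, 2) → (0, -4, 2)
T2 rotate right-handed about the x-axis with cos θ = -8/17, sin θ = 15/17: (0, -4, 2) → (0, 2/17, -76/17)
T3 translate by (-1, -5, 1): (0, 2/17, -76/17) → (-1, -83/17, -59/17)
T4 translate by (-2, 3, 2): (-1, -83/17, -59/17) → (-3, -32/17, -25/17)
T5 rotate right-handed about the y-axis with cos θ = 7/25, sin θ = 24/25: (-3, -32/17, -25/17) → (-957/425, -32/17, 1049/425)
T6 reflect across y = 0: (-957/425, -32/17, 1049/425) → (-957/425, 32/17, 1049/425)

T(p) = (-957/425, 32/17, 1049/425)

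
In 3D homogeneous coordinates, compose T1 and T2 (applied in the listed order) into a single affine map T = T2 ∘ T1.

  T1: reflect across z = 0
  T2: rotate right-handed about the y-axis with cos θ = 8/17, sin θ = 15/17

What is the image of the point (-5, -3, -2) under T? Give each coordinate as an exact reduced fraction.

T1 reflect across z = 0: (-5, -3, -2) → (-5, -3, 2)
T2 rotate right-handed about the y-axis with cos θ = 8/17, sin θ = 15/17: (-5, -3, 2) → (-10/17, -3, 91/17)

T(p) = (-10/17, -3, 91/17)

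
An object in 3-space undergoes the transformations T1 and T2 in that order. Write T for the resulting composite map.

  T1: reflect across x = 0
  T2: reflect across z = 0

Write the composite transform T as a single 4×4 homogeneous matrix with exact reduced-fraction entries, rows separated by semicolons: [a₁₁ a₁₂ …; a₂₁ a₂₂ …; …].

T = [-1 0 0 0; 0 1 0 0; 0 0 -1 0; 0 0 0 1]

T1 = [-1 0 0 0; 0 1 0 0; 0 0 1 0; 0 0 0 1]
T2·T1 = [-1 0 0 0; 0 1 0 0; 0 0 -1 0; 0 0 0 1]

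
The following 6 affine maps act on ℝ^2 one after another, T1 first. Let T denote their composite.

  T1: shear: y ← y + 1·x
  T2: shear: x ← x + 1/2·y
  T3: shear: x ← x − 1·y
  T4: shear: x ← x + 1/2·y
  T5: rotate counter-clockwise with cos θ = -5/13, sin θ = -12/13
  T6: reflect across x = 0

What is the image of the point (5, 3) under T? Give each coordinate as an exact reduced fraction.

T1 shear: y ← y + 1·x: (5, 3) → (5, 8)
T2 shear: x ← x + 1/2·y: (5, 8) → (9, 8)
T3 shear: x ← x − 1·y: (9, 8) → (1, 8)
T4 shear: x ← x + 1/2·y: (1, 8) → (5, 8)
T5 rotate counter-clockwise with cos θ = -5/13, sin θ = -12/13: (5, 8) → (71/13, -100/13)
T6 reflect across x = 0: (71/13, -100/13) → (-71/13, -100/13)

T(p) = (-71/13, -100/13)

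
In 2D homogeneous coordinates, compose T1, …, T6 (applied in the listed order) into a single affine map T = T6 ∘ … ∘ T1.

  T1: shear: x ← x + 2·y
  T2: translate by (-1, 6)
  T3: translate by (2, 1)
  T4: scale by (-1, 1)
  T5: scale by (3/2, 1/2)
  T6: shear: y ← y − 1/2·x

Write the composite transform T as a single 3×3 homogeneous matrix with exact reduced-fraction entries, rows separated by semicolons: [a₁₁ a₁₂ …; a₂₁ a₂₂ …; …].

T1 = [1 2 0; 0 1 0; 0 0 1]
T2·T1 = [1 2 -1; 0 1 6; 0 0 1]
T3·…·T1 = [1 2 1; 0 1 7; 0 0 1]
T4·…·T1 = [-1 -2 -1; 0 1 7; 0 0 1]
T5·…·T1 = [-3/2 -3 -3/2; 0 1/2 7/2; 0 0 1]
T6·…·T1 = [-3/2 -3 -3/2; 3/4 2 17/4; 0 0 1]

T = [-3/2 -3 -3/2; 3/4 2 17/4; 0 0 1]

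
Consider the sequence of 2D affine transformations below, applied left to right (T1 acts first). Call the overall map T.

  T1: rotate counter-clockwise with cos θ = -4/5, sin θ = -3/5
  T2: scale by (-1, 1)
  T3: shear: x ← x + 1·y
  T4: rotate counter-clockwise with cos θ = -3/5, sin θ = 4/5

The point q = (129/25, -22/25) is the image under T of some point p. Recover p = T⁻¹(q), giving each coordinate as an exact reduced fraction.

T1 = [-4/5 3/5 0; -3/5 -4/5 0; 0 0 1]
T2·T1 = [4/5 -3/5 0; -3/5 -4/5 0; 0 0 1]
T3·…·T1 = [1/5 -7/5 0; -3/5 -4/5 0; 0 0 1]
T4·…·T1 = [9/25 37/25 0; 13/25 -16/25 0; 0 0 1]
det M = -1; M⁻¹ = [16/25 37/25 0; 13/25 -9/25 0; 0 0 1]
M⁻¹ · (129/25, -22/25)ᵀ = (2, 3)ᵀ

p = (2, 3)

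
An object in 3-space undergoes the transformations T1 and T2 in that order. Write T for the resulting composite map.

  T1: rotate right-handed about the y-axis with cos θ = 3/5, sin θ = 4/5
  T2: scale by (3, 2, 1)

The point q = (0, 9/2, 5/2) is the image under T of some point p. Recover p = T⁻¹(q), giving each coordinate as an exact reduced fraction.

T1 = [3/5 0 4/5 0; 0 1 0 0; -4/5 0 3/5 0; 0 0 0 1]
T2·T1 = [9/5 0 12/5 0; 0 2 0 0; -4/5 0 3/5 0; 0 0 0 1]
det M = 6; M⁻¹ = [1/5 0 -4/5 0; 0 1/2 0 0; 4/15 0 3/5 0; 0 0 0 1]
M⁻¹ · (0, 9/2, 5/2)ᵀ = (-2, 9/4, 3/2)ᵀ

p = (-2, 9/4, 3/2)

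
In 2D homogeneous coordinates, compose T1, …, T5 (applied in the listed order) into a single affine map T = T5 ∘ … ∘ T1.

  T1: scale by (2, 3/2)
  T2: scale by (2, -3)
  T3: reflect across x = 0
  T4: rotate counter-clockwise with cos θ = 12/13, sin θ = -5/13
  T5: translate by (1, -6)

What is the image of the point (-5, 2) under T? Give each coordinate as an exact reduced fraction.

T(p) = (16, -22)

T1 scale by (2, 3/2): (-5, 2) → (-10, 3)
T2 scale by (2, -3): (-10, 3) → (-20, -9)
T3 reflect across x = 0: (-20, -9) → (20, -9)
T4 rotate counter-clockwise with cos θ = 12/13, sin θ = -5/13: (20, -9) → (15, -16)
T5 translate by (1, -6): (15, -16) → (16, -22)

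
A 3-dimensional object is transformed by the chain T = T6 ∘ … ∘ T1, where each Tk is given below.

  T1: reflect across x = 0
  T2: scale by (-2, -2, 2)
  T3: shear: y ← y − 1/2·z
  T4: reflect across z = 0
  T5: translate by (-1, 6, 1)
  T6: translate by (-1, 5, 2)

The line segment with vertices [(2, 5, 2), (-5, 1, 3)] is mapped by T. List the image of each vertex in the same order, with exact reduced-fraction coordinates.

T1 reflect across x = 0: (2, 5, 2) → (-2, 5, 2); (-5, 1, 3) → (5, 1, 3)
T2 scale by (-2, -2, 2): (-2, 5, 2) → (4, -10, 4); (5, 1, 3) → (-10, -2, 6)
T3 shear: y ← y − 1/2·z: (4, -10, 4) → (4, -12, 4); (-10, -2, 6) → (-10, -5, 6)
T4 reflect across z = 0: (4, -12, 4) → (4, -12, -4); (-10, -5, 6) → (-10, -5, -6)
T5 translate by (-1, 6, 1): (4, -12, -4) → (3, -6, -3); (-10, -5, -6) → (-11, 1, -5)
T6 translate by (-1, 5, 2): (3, -6, -3) → (2, -1, -1); (-11, 1, -5) → (-12, 6, -3)

image vertices: (2, -1, -1), (-12, 6, -3)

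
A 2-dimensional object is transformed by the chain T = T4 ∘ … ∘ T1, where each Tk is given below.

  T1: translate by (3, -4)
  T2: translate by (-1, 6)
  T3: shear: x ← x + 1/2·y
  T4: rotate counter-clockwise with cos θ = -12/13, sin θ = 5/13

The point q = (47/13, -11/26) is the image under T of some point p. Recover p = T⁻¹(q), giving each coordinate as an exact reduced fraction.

T1 = [1 0 3; 0 1 -4; 0 0 1]
T2·T1 = [1 0 2; 0 1 2; 0 0 1]
T3·…·T1 = [1 1/2 3; 0 1 2; 0 0 1]
T4·…·T1 = [-12/13 -11/13 -46/13; 5/13 -19/26 -9/13; 0 0 1]
det M = 1; M⁻¹ = [-19/26 11/13 -2; -5/13 -12/13 -2; 0 0 1]
M⁻¹ · (47/13, -11/26)ᵀ = (-5, -3)ᵀ

p = (-5, -3)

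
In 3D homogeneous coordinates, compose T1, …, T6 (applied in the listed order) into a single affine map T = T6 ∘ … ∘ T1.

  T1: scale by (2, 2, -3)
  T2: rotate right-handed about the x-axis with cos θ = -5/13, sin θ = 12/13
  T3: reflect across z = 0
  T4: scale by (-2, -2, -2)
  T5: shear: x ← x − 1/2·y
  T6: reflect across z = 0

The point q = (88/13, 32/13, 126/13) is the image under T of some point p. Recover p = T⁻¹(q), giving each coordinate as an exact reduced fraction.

T1 = [2 0 0 0; 0 2 0 0; 0 0 -3 0; 0 0 0 1]
T2·T1 = [2 0 0 0; 0 -10/13 36/13 0; 0 24/13 15/13 0; 0 0 0 1]
T3·…·T1 = [2 0 0 0; 0 -10/13 36/13 0; 0 -24/13 -15/13 0; 0 0 0 1]
T4·…·T1 = [-4 0 0 0; 0 20/13 -72/13 0; 0 48/13 30/13 0; 0 0 0 1]
T5·…·T1 = [-4 -10/13 36/13 0; 0 20/13 -72/13 0; 0 48/13 30/13 0; 0 0 0 1]
T6·…·T1 = [-4 -10/13 36/13 0; 0 20/13 -72/13 0; 0 -48/13 -30/13 0; 0 0 0 1]
det M = 96; M⁻¹ = [-1/4 -1/8 0 0; 0 5/52 -3/13 0; 0 -2/13 -5/78 0; 0 0 0 1]
M⁻¹ · (88/13, 32/13, 126/13)ᵀ = (-2, -2, -1)ᵀ

p = (-2, -2, -1)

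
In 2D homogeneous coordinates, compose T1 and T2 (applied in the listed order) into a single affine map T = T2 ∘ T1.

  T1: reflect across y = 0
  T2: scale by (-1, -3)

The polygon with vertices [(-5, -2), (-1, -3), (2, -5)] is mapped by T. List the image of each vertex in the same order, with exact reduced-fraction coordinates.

image vertices: (5, -6), (1, -9), (-2, -15)

T1 reflect across y = 0: (-5, -2) → (-5, 2); (-1, -3) → (-1, 3); (2, -5) → (2, 5)
T2 scale by (-1, -3): (-5, 2) → (5, -6); (-1, 3) → (1, -9); (2, 5) → (-2, -15)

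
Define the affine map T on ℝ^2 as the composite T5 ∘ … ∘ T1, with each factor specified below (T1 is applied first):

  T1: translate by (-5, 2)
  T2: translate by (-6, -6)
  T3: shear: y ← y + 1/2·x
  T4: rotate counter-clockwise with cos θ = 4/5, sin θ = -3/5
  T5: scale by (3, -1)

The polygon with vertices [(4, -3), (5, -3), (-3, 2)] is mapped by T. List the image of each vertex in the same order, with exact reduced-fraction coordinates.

image vertices: (-357/10, 21/5), (-162/5, 22/5), (-249/5, -6/5)

T1 translate by (-5, 2): (4, -3) → (-1, -1); (5, -3) → (0, -1); (-3, 2) → (-8, 4)
T2 translate by (-6, -6): (-1, -1) → (-7, -7); (0, -1) → (-6, -7); (-8, 4) → (-14, -2)
T3 shear: y ← y + 1/2·x: (-7, -7) → (-7, -21/2); (-6, -7) → (-6, -10); (-14, -2) → (-14, -9)
T4 rotate counter-clockwise with cos θ = 4/5, sin θ = -3/5: (-7, -21/2) → (-119/10, -21/5); (-6, -10) → (-54/5, -22/5); (-14, -9) → (-83/5, 6/5)
T5 scale by (3, -1): (-119/10, -21/5) → (-357/10, 21/5); (-54/5, -22/5) → (-162/5, 22/5); (-83/5, 6/5) → (-249/5, -6/5)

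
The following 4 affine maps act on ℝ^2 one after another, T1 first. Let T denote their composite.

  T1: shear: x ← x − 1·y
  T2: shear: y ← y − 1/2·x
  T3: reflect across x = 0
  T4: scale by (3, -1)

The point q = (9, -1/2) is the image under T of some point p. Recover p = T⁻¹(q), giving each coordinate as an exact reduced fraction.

p = (-4, -1)

T1 = [1 -1 0; 0 1 0; 0 0 1]
T2·T1 = [1 -1 0; -1/2 3/2 0; 0 0 1]
T3·…·T1 = [-1 1 0; -1/2 3/2 0; 0 0 1]
T4·…·T1 = [-3 3 0; 1/2 -3/2 0; 0 0 1]
det M = 3; M⁻¹ = [-1/2 -1 0; -1/6 -1 0; 0 0 1]
M⁻¹ · (9, -1/2)ᵀ = (-4, -1)ᵀ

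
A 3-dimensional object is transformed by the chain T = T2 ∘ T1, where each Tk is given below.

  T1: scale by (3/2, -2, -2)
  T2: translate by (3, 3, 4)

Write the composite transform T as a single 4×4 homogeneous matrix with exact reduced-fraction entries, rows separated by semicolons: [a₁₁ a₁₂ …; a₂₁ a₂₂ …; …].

T1 = [3/2 0 0 0; 0 -2 0 0; 0 0 -2 0; 0 0 0 1]
T2·T1 = [3/2 0 0 3; 0 -2 0 3; 0 0 -2 4; 0 0 0 1]

T = [3/2 0 0 3; 0 -2 0 3; 0 0 -2 4; 0 0 0 1]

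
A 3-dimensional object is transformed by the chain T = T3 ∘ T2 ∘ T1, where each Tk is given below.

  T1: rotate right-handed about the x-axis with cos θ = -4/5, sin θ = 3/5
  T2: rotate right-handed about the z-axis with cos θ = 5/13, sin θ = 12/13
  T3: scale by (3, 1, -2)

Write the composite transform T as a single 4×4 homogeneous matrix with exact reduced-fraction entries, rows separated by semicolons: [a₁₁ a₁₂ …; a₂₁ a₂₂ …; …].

T1 = [1 0 0 0; 0 -4/5 -3/5 0; 0 3/5 -4/5 0; 0 0 0 1]
T2·T1 = [5/13 48/65 36/65 0; 12/13 -4/13 -3/13 0; 0 3/5 -4/5 0; 0 0 0 1]
T3·…·T1 = [15/13 144/65 108/65 0; 12/13 -4/13 -3/13 0; 0 -6/5 8/5 0; 0 0 0 1]

T = [15/13 144/65 108/65 0; 12/13 -4/13 -3/13 0; 0 -6/5 8/5 0; 0 0 0 1]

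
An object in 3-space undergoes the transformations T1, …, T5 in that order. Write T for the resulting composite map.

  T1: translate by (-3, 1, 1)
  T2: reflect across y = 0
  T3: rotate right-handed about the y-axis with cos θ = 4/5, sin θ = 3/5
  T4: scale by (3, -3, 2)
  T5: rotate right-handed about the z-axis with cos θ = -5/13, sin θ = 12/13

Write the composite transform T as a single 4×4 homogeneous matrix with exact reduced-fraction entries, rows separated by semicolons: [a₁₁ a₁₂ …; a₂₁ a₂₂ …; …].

T1 = [1 0 0 -3; 0 1 0 1; 0 0 1 1; 0 0 0 1]
T2·T1 = [1 0 0 -3; 0 -1 0 -1; 0 0 1 1; 0 0 0 1]
T3·…·T1 = [4/5 0 3/5 -9/5; 0 -1 0 -1; -3/5 0 4/5 13/5; 0 0 0 1]
T4·…·T1 = [12/5 0 9/5 -27/5; 0 3 0 3; -6/5 0 8/5 26/5; 0 0 0 1]
T5·…·T1 = [-12/13 -36/13 -9/13 -9/13; 144/65 -15/13 108/65 -399/65; -6/5 0 8/5 26/5; 0 0 0 1]

T = [-12/13 -36/13 -9/13 -9/13; 144/65 -15/13 108/65 -399/65; -6/5 0 8/5 26/5; 0 0 0 1]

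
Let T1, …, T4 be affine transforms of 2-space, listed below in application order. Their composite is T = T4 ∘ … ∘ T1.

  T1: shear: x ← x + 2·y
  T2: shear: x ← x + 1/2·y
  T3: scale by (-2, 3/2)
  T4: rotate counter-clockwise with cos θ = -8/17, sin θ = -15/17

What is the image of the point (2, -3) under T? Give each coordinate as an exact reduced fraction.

T1 shear: x ← x + 2·y: (2, -3) → (-4, -3)
T2 shear: x ← x + 1/2·y: (-4, -3) → (-11/2, -3)
T3 scale by (-2, 3/2): (-11/2, -3) → (11, -9/2)
T4 rotate counter-clockwise with cos θ = -8/17, sin θ = -15/17: (11, -9/2) → (-311/34, -129/17)

T(p) = (-311/34, -129/17)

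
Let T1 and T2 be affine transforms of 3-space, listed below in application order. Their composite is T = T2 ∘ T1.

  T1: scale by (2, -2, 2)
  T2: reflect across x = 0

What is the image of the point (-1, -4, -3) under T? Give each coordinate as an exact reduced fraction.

T(p) = (2, 8, -6)

T1 scale by (2, -2, 2): (-1, -4, -3) → (-2, 8, -6)
T2 reflect across x = 0: (-2, 8, -6) → (2, 8, -6)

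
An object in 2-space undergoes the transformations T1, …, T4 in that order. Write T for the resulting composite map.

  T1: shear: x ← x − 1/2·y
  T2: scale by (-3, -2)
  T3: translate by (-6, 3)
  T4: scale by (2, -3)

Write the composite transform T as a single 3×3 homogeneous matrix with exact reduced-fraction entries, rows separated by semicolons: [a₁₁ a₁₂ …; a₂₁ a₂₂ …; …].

T1 = [1 -1/2 0; 0 1 0; 0 0 1]
T2·T1 = [-3 3/2 0; 0 -2 0; 0 0 1]
T3·…·T1 = [-3 3/2 -6; 0 -2 3; 0 0 1]
T4·…·T1 = [-6 3 -12; 0 6 -9; 0 0 1]

T = [-6 3 -12; 0 6 -9; 0 0 1]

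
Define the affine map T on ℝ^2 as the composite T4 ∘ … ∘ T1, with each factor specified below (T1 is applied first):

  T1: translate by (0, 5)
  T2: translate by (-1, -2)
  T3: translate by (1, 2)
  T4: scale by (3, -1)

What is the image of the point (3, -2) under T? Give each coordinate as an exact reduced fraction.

T(p) = (9, -3)

T1 translate by (0, 5): (3, -2) → (3, 3)
T2 translate by (-1, -2): (3, 3) → (2, 1)
T3 translate by (1, 2): (2, 1) → (3, 3)
T4 scale by (3, -1): (3, 3) → (9, -3)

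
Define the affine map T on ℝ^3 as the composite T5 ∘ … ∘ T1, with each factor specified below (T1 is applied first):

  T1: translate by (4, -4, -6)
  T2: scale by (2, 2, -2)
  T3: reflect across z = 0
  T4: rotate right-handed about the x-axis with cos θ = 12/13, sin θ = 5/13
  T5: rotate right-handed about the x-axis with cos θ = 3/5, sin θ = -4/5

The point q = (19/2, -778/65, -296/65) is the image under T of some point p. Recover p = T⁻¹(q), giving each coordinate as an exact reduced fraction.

T1 = [1 0 0 4; 0 1 0 -4; 0 0 1 -6; 0 0 0 1]
T2·T1 = [2 0 0 8; 0 2 0 -8; 0 0 -2 12; 0 0 0 1]
T3·…·T1 = [2 0 0 8; 0 2 0 -8; 0 0 2 -12; 0 0 0 1]
T4·…·T1 = [2 0 0 8; 0 24/13 -10/13 -36/13; 0 10/13 24/13 -184/13; 0 0 0 1]
T5·…·T1 = [2 0 0 8; 0 112/65 66/65 -844/65; 0 -66/65 112/65 -408/65; 0 0 0 1]
det M = 8; M⁻¹ = [1/2 0 0 -4; 0 28/65 -33/130 4; 0 33/130 28/65 6; 0 0 0 1]
M⁻¹ · (19/2, -778/65, -296/65)ᵀ = (3/4, 0, 1)ᵀ

p = (3/4, 0, 1)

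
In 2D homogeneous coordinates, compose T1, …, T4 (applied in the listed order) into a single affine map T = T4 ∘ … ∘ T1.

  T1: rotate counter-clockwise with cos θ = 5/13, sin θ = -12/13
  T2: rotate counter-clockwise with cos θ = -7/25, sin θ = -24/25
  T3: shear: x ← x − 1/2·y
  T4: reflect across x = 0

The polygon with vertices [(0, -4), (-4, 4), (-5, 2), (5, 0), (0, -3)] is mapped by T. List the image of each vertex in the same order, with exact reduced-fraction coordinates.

T1 rotate counter-clockwise with cos θ = 5/13, sin θ = -12/13: (0, -4) → (-48/13, -20/13); (-4, 4) → (28/13, 68/13); (-5, 2) → (-1/13, 70/13); (5, 0) → (25/13, -60/13); (0, -3) → (-36/13, -15/13)
T2 rotate counter-clockwise with cos θ = -7/25, sin θ = -24/25: (-48/13, -20/13) → (-144/325, 1292/325); (28/13, 68/13) → (1436/325, -1148/325); (-1/13, 70/13) → (1687/325, -466/325); (25/13, -60/13) → (-323/65, -36/65); (-36/13, -15/13) → (-108/325, 969/325)
T3 shear: x ← x − 1/2·y: (-144/325, 1292/325) → (-158/65, 1292/325); (1436/325, -1148/325) → (402/65, -1148/325); (1687/325, -466/325) → (384/65, -466/325); (-323/65, -36/65) → (-61/13, -36/65); (-108/325, 969/325) → (-237/130, 969/325)
T4 reflect across x = 0: (-158/65, 1292/325) → (158/65, 1292/325); (402/65, -1148/325) → (-402/65, -1148/325); (384/65, -466/325) → (-384/65, -466/325); (-61/13, -36/65) → (61/13, -36/65); (-237/130, 969/325) → (237/130, 969/325)

image vertices: (158/65, 1292/325), (-402/65, -1148/325), (-384/65, -466/325), (61/13, -36/65), (237/130, 969/325)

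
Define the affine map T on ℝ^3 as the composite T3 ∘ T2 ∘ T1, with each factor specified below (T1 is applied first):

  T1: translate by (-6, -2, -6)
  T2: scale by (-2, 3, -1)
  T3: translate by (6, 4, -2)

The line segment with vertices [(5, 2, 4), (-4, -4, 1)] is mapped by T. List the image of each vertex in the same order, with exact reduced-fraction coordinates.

image vertices: (8, 4, 0), (26, -14, 3)

T1 translate by (-6, -2, -6): (5, 2, 4) → (-1, 0, -2); (-4, -4, 1) → (-10, -6, -5)
T2 scale by (-2, 3, -1): (-1, 0, -2) → (2, 0, 2); (-10, -6, -5) → (20, -18, 5)
T3 translate by (6, 4, -2): (2, 0, 2) → (8, 4, 0); (20, -18, 5) → (26, -14, 3)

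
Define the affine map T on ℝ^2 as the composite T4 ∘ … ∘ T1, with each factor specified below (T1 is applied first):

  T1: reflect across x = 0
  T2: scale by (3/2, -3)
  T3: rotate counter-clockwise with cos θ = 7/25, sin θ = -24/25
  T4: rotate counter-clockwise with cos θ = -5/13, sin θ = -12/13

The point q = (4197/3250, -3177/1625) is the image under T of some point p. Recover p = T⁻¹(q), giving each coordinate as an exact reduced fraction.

T1 = [-1 0 0; 0 1 0; 0 0 1]
T2·T1 = [-3/2 0 0; 0 -3 0; 0 0 1]
T3·…·T1 = [-21/50 -72/25 0; 36/25 -21/25 0; 0 0 1]
T4·…·T1 = [969/650 108/325 0; -54/325 969/325 0; 0 0 1]
det M = 9/2; M⁻¹ = [646/975 -24/325 0; 12/325 323/975 0; 0 0 1]
M⁻¹ · (4197/3250, -3177/1625)ᵀ = (1, -3/5)ᵀ

p = (1, -3/5)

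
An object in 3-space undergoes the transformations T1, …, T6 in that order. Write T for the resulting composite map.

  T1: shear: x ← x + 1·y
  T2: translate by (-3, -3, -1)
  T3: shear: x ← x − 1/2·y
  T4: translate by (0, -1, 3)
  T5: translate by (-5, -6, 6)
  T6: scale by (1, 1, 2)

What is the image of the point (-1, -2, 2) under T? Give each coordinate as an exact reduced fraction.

T1 shear: x ← x + 1·y: (-1, -2, 2) → (-3, -2, 2)
T2 translate by (-3, -3, -1): (-3, -2, 2) → (-6, -5, 1)
T3 shear: x ← x − 1/2·y: (-6, -5, 1) → (-7/2, -5, 1)
T4 translate by (0, -1, 3): (-7/2, -5, 1) → (-7/2, -6, 4)
T5 translate by (-5, -6, 6): (-7/2, -6, 4) → (-17/2, -12, 10)
T6 scale by (1, 1, 2): (-17/2, -12, 10) → (-17/2, -12, 20)

T(p) = (-17/2, -12, 20)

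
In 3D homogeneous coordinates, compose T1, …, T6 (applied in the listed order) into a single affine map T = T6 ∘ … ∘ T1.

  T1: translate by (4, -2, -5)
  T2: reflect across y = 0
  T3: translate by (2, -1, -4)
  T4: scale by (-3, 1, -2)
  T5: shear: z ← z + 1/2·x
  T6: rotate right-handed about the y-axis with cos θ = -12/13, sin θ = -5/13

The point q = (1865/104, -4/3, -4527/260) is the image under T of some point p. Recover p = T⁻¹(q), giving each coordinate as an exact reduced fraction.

T1 = [1 0 0 4; 0 1 0 -2; 0 0 1 -5; 0 0 0 1]
T2·T1 = [1 0 0 4; 0 -1 0 2; 0 0 1 -5; 0 0 0 1]
T3·…·T1 = [1 0 0 6; 0 -1 0 1; 0 0 1 -9; 0 0 0 1]
T4·…·T1 = [-3 0 0 -18; 0 -1 0 1; 0 0 -2 18; 0 0 0 1]
T5·…·T1 = [-3 0 0 -18; 0 -1 0 1; -3/2 0 -2 9; 0 0 0 1]
T6·…·T1 = [87/26 0 10/13 171/13; 0 -1 0 1; 3/13 0 24/13 -198/13; 0 0 0 1]
det M = -6; M⁻¹ = [4/13 0 -5/39 -6; 0 -1 0 1; -1/26 0 29/52 9; 0 0 0 1]
M⁻¹ · (1865/104, -4/3, -4527/260)ᵀ = (7/4, 7/3, -7/5)ᵀ

p = (7/4, 7/3, -7/5)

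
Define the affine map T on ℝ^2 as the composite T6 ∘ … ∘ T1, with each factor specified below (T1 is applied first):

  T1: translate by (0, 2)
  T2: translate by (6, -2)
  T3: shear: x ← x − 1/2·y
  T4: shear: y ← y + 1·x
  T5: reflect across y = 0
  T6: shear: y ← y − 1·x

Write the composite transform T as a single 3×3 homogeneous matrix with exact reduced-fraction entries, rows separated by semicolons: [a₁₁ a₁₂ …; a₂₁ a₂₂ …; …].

T = [1 -1/2 6; -2 0 -12; 0 0 1]

T1 = [1 0 0; 0 1 2; 0 0 1]
T2·T1 = [1 0 6; 0 1 0; 0 0 1]
T3·…·T1 = [1 -1/2 6; 0 1 0; 0 0 1]
T4·…·T1 = [1 -1/2 6; 1 1/2 6; 0 0 1]
T5·…·T1 = [1 -1/2 6; -1 -1/2 -6; 0 0 1]
T6·…·T1 = [1 -1/2 6; -2 0 -12; 0 0 1]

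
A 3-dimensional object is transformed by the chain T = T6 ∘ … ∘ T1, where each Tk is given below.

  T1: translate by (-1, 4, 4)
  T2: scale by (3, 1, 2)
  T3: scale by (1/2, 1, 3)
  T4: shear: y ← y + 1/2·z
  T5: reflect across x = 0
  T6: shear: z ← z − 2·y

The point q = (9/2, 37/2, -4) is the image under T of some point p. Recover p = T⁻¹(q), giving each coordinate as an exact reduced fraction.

p = (-2, -2, 3/2)

T1 = [1 0 0 -1; 0 1 0 4; 0 0 1 4; 0 0 0 1]
T2·T1 = [3 0 0 -3; 0 1 0 4; 0 0 2 8; 0 0 0 1]
T3·…·T1 = [3/2 0 0 -3/2; 0 1 0 4; 0 0 6 24; 0 0 0 1]
T4·…·T1 = [3/2 0 0 -3/2; 0 1 3 16; 0 0 6 24; 0 0 0 1]
T5·…·T1 = [-3/2 0 0 3/2; 0 1 3 16; 0 0 6 24; 0 0 0 1]
T6·…·T1 = [-3/2 0 0 3/2; 0 1 3 16; 0 -2 0 -8; 0 0 0 1]
det M = -9; M⁻¹ = [-2/3 0 0 1; 0 0 -1/2 -4; 0 1/3 1/6 -4; 0 0 0 1]
M⁻¹ · (9/2, 37/2, -4)ᵀ = (-2, -2, 3/2)ᵀ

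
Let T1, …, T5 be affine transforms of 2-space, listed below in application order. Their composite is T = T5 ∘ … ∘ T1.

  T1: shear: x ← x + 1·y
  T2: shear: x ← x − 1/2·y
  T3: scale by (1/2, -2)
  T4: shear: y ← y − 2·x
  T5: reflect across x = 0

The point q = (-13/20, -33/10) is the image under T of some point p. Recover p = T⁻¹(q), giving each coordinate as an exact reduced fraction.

T1 = [1 1 0; 0 1 0; 0 0 1]
T2·T1 = [1 1/2 0; 0 1 0; 0 0 1]
T3·…·T1 = [1/2 1/4 0; 0 -2 0; 0 0 1]
T4·…·T1 = [1/2 1/4 0; -1 -5/2 0; 0 0 1]
T5·…·T1 = [-1/2 -1/4 0; -1 -5/2 0; 0 0 1]
det M = 1; M⁻¹ = [-5/2 1/4 0; 1 -1/2 0; 0 0 1]
M⁻¹ · (-13/20, -33/10)ᵀ = (4/5, 1)ᵀ

p = (4/5, 1)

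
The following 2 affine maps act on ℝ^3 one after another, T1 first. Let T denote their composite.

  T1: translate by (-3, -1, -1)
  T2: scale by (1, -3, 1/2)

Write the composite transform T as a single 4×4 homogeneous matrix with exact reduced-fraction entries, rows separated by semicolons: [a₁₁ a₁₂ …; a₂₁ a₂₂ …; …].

T1 = [1 0 0 -3; 0 1 0 -1; 0 0 1 -1; 0 0 0 1]
T2·T1 = [1 0 0 -3; 0 -3 0 3; 0 0 1/2 -1/2; 0 0 0 1]

T = [1 0 0 -3; 0 -3 0 3; 0 0 1/2 -1/2; 0 0 0 1]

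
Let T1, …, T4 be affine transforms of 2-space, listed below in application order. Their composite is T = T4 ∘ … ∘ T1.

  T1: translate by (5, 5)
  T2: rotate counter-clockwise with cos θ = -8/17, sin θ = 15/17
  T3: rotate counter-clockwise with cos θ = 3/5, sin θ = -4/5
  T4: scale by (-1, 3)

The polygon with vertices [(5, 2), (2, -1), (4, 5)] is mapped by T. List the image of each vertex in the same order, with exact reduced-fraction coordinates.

image vertices: (179/85, 3066/85), (56/85, 2049/85), (446/85, 3159/85)

T1 translate by (5, 5): (5, 2) → (10, 7); (2, -1) → (7, 4); (4, 5) → (9, 10)
T2 rotate counter-clockwise with cos θ = -8/17, sin θ = 15/17: (10, 7) → (-185/17, 94/17); (7, 4) → (-116/17, 73/17); (9, 10) → (-222/17, 55/17)
T3 rotate counter-clockwise with cos θ = 3/5, sin θ = -4/5: (-185/17, 94/17) → (-179/85, 1022/85); (-116/17, 73/17) → (-56/85, 683/85); (-222/17, 55/17) → (-446/85, 1053/85)
T4 scale by (-1, 3): (-179/85, 1022/85) → (179/85, 3066/85); (-56/85, 683/85) → (56/85, 2049/85); (-446/85, 1053/85) → (446/85, 3159/85)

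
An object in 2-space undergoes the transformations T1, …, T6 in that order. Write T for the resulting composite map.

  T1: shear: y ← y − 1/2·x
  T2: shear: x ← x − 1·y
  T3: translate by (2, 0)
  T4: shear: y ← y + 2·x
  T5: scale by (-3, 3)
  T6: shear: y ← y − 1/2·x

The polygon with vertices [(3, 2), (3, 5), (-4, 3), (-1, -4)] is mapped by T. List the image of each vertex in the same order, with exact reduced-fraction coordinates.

image vertices: (-27/2, 141/4), (-9/2, 87/4), (21, -75/2), (-27/2, 93/4)

T1 shear: y ← y − 1/2·x: (3, 2) → (3, 1/2); (3, 5) → (3, 7/2); (-4, 3) → (-4, 5); (-1, -4) → (-1, -7/2)
T2 shear: x ← x − 1·y: (3, 1/2) → (5/2, 1/2); (3, 7/2) → (-1/2, 7/2); (-4, 5) → (-9, 5); (-1, -7/2) → (5/2, -7/2)
T3 translate by (2, 0): (5/2, 1/2) → (9/2, 1/2); (-1/2, 7/2) → (3/2, 7/2); (-9, 5) → (-7, 5); (5/2, -7/2) → (9/2, -7/2)
T4 shear: y ← y + 2·x: (9/2, 1/2) → (9/2, 19/2); (3/2, 7/2) → (3/2, 13/2); (-7, 5) → (-7, -9); (9/2, -7/2) → (9/2, 11/2)
T5 scale by (-3, 3): (9/2, 19/2) → (-27/2, 57/2); (3/2, 13/2) → (-9/2, 39/2); (-7, -9) → (21, -27); (9/2, 11/2) → (-27/2, 33/2)
T6 shear: y ← y − 1/2·x: (-27/2, 57/2) → (-27/2, 141/4); (-9/2, 39/2) → (-9/2, 87/4); (21, -27) → (21, -75/2); (-27/2, 33/2) → (-27/2, 93/4)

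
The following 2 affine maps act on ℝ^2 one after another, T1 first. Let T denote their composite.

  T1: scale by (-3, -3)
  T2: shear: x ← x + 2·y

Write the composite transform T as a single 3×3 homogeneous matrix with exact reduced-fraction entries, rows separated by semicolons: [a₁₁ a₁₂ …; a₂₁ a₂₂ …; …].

T1 = [-3 0 0; 0 -3 0; 0 0 1]
T2·T1 = [-3 -6 0; 0 -3 0; 0 0 1]

T = [-3 -6 0; 0 -3 0; 0 0 1]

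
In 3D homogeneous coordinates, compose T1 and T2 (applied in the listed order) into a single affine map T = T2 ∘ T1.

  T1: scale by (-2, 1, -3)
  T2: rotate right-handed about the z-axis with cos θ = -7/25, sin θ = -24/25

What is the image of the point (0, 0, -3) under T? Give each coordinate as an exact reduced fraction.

T1 scale by (-2, 1, -3): (0, 0, -3) → (0, 0, 9)
T2 rotate right-handed about the z-axis with cos θ = -7/25, sin θ = -24/25: (0, 0, 9) → (0, 0, 9)

T(p) = (0, 0, 9)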